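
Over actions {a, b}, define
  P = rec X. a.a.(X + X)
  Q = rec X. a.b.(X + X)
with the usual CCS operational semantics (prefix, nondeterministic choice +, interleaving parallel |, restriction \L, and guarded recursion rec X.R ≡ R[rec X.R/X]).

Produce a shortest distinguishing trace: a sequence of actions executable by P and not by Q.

aa

Reachable graph of P (3 states):
  u0 = rec X. a.a.(X + X) ⊢ =a=> u1
  u1 = a.((rec X. a.a.(X + X)) + (rec X. a.a.(X + X))) ⊢ =a=> u2
  u2 = (rec X. a.a.(X + X)) + (rec X. a.a.(X + X)) ⊢ =a=> u1
Reachable graph of Q (3 states):
  v0 = rec X. a.b.(X + X) ⊢ =a=> v1
  v1 = b.((rec X. a.b.(X + X)) + (rec X. a.b.(X + X))) ⊢ =b=> v2
  v2 = (rec X. a.b.(X + X)) + (rec X. a.b.(X + X)) ⊢ =a=> v1
Trace ⟨aa⟩ through P, begin at {u0}:
  step 1 (a): {u1}
  step 2 (a): {u2}
  — P admits the full trace.
Trace ⟨aa⟩ through Q, begin at {v0}:
  step 1 (a): {v1}
  step 2 (a): ∅  — Q cannot continue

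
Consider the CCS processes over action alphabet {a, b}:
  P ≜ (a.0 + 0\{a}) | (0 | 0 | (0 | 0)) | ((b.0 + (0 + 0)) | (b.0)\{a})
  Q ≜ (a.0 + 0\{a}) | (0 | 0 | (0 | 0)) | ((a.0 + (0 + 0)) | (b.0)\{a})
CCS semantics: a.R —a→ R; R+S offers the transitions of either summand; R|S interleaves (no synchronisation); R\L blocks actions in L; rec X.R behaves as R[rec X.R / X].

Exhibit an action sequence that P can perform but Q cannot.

P's transition system — 8 states:
  m0 = (a.0 + 0\{a}) | (0 | 0 | (0 | 0)) | ((b.0 + (0 + 0)) | (b.0)\{a}) :: --a--▸ m1, --b--▸ m2, --b--▸ m3
  m1 = 0 | (0 | 0 | (0 | 0)) | ((b.0 + (0 + 0)) | (b.0)\{a}) :: --b--▸ m4, --b--▸ m5
  m2 = (a.0 + 0\{a}) | (0 | 0 | (0 | 0)) | ((b.0 + (0 + 0)) | 0\{a}) :: --a--▸ m4, --b--▸ m6
  m3 = (a.0 + 0\{a}) | (0 | 0 | (0 | 0)) | (0 | (b.0)\{a}) :: --a--▸ m5, --b--▸ m6
  m4 = 0 | (0 | 0 | (0 | 0)) | ((b.0 + (0 + 0)) | 0\{a}) :: --b--▸ m7
  m5 = 0 | (0 | 0 | (0 | 0)) | (0 | (b.0)\{a}) :: --b--▸ m7
  m6 = (a.0 + 0\{a}) | (0 | 0 | (0 | 0)) | (0 | 0\{a}) :: --a--▸ m7
  m7 = 0 | (0 | 0 | (0 | 0)) | (0 | 0\{a}) :: ·
Q's transition system — 8 states:
  n0 = (a.0 + 0\{a}) | (0 | 0 | (0 | 0)) | ((a.0 + (0 + 0)) | (b.0)\{a}) :: --a--▸ n1, --a--▸ n2, --b--▸ n3
  n1 = (a.0 + 0\{a}) | (0 | 0 | (0 | 0)) | (0 | (b.0)\{a}) :: --a--▸ n4, --b--▸ n5
  n2 = 0 | (0 | 0 | (0 | 0)) | ((a.0 + (0 + 0)) | (b.0)\{a}) :: --a--▸ n4, --b--▸ n6
  n3 = (a.0 + 0\{a}) | (0 | 0 | (0 | 0)) | ((a.0 + (0 + 0)) | 0\{a}) :: --a--▸ n5, --a--▸ n6
  n4 = 0 | (0 | 0 | (0 | 0)) | (0 | (b.0)\{a}) :: --b--▸ n7
  n5 = (a.0 + 0\{a}) | (0 | 0 | (0 | 0)) | (0 | 0\{a}) :: --a--▸ n7
  n6 = 0 | (0 | 0 | (0 | 0)) | ((a.0 + (0 + 0)) | 0\{a}) :: --a--▸ n7
  n7 = 0 | (0 | 0 | (0 | 0)) | (0 | 0\{a}) :: ·
Trace ⟨bb⟩ through P, begin at {m0}:
  step 1 (b): {m2, m3}
  step 2 (b): {m6}
  ✓ P
Trace ⟨bb⟩ through Q, begin at {n0}:
  step 1 (b): {n3}
  step 2 (b): ∅ (Q stuck)

bb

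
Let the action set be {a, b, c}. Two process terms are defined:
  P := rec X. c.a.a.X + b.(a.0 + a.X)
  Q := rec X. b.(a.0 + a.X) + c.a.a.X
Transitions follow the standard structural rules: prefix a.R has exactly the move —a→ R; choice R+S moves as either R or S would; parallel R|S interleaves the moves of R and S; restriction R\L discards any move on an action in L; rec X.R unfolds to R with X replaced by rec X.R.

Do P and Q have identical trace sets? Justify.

YES

Reachable graph of P (5 states):
  p0 = rec X. c.a.a.X + b.(a.0 + a.X) has moves —b→ p1, —c→ p2
  p1 = a.0 + a.(rec X. c.a.a.X + b.(a.0 + a.X)) has moves —a→ p0, —a→ p3
  p2 = a.a.(rec X. c.a.a.X + b.(a.0 + a.X)) has moves —a→ p4
  p3 = 0 has moves ∅
  p4 = a.(rec X. c.a.a.X + b.(a.0 + a.X)) has moves —a→ p0
Reachable graph of Q (5 states):
  q0 = rec X. b.(a.0 + a.X) + c.a.a.X has moves —b→ q1, —c→ q2
  q1 = a.0 + a.(rec X. b.(a.0 + a.X) + c.a.a.X) has moves —a→ q0, —a→ q3
  q2 = a.a.(rec X. b.(a.0 + a.X) + c.a.a.X) has moves —a→ q4
  q3 = 0 has moves ∅
  q4 = a.(rec X. b.(a.0 + a.X) + c.a.a.X) has moves —a→ q0
Bisimilarity quotient blocks:
  B0 = {p0, q0}
  B1 = {p2, q2}
  B2 = {p4, q4}
  B3 = {p1, q1}
  B4 = {p3, q3}
p0 ∈ B0, q0 ∈ B0 → same block
Bisimilar ⇒ trace-equivalent.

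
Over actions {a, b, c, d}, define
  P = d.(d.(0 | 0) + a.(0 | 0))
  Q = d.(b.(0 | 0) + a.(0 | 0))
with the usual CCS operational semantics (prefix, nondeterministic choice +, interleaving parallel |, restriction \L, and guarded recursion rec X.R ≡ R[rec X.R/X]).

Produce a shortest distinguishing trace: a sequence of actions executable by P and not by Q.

dd

Reachable graph of P (3 states):
  s0 = d.(d.(0 | 0) + a.(0 | 0)) :: =d=> s1
  s1 = d.(0 | 0) + a.(0 | 0) :: =a=> s2, =d=> s2
  s2 = 0 | 0 :: deadlocked
Reachable graph of Q (3 states):
  t0 = d.(b.(0 | 0) + a.(0 | 0)) :: =d=> t1
  t1 = b.(0 | 0) + a.(0 | 0) :: =a=> t2, =b=> t2
  t2 = 0 | 0 :: deadlocked
Executing dd from P (initial set {s0}):
  step 1 (d): {s1}
  step 2 (d): {s2}
  P completes σ.
Executing dd from Q (initial set {t0}):
  step 1 (d): {t1}
  step 2 (d): ∅  — Q cannot continue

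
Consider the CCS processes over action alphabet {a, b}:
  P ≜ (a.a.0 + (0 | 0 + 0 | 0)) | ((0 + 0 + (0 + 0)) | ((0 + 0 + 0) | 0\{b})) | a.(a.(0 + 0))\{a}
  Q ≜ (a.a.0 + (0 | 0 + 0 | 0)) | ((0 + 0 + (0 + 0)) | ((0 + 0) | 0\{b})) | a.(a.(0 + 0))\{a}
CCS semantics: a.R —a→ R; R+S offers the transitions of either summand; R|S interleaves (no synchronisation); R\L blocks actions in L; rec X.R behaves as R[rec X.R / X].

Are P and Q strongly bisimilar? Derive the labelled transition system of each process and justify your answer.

LTS(P): 6 reachable states
  m0 = (a.a.0 + (0 | 0 + 0 | 0)) | ((0 + 0 + (0 + 0)) | ((0 + 0 + 0) | 0\{b})) | a.(a.(0 + 0))\{a} → -a-> m1, -a-> m2
  m1 = (a.a.0 + (0 | 0 + 0 | 0)) | ((0 + 0 + (0 + 0)) | ((0 + 0 + 0) | 0\{b})) | (a.(0 + 0))\{a} → -a-> m3
  m2 = a.0 | ((0 + 0 + (0 + 0)) | ((0 + 0 + 0) | 0\{b})) | a.(a.(0 + 0))\{a} → -a-> m3, -a-> m4
  m3 = a.0 | ((0 + 0 + (0 + 0)) | ((0 + 0 + 0) | 0\{b})) | (a.(0 + 0))\{a} → -a-> m5
  m4 = 0 | ((0 + 0 + (0 + 0)) | ((0 + 0 + 0) | 0\{b})) | a.(a.(0 + 0))\{a} → -a-> m5
  m5 = 0 | ((0 + 0 + (0 + 0)) | ((0 + 0 + 0) | 0\{b})) | (a.(0 + 0))\{a} → (no moves)
LTS(Q): 6 reachable states
  n0 = (a.a.0 + (0 | 0 + 0 | 0)) | ((0 + 0 + (0 + 0)) | ((0 + 0) | 0\{b})) | a.(a.(0 + 0))\{a} → -a-> n1, -a-> n2
  n1 = (a.a.0 + (0 | 0 + 0 | 0)) | ((0 + 0 + (0 + 0)) | ((0 + 0) | 0\{b})) | (a.(0 + 0))\{a} → -a-> n3
  n2 = a.0 | ((0 + 0 + (0 + 0)) | ((0 + 0) | 0\{b})) | a.(a.(0 + 0))\{a} → -a-> n3, -a-> n4
  n3 = a.0 | ((0 + 0 + (0 + 0)) | ((0 + 0) | 0\{b})) | (a.(0 + 0))\{a} → -a-> n5
  n4 = 0 | ((0 + 0 + (0 + 0)) | ((0 + 0) | 0\{b})) | a.(a.(0 + 0))\{a} → -a-> n5
  n5 = 0 | ((0 + 0 + (0 + 0)) | ((0 + 0) | 0\{b})) | (a.(0 + 0))\{a} → (no moves)
Partition-refinement fixed point:
  B0 = {m0, n0}
  B1 = {m1, m2, n1, n2}
  B2 = {m3, m4, n3, n4}
  B3 = {m5, n5}
m0 ∈ B0, n0 ∈ B0 → same block

YES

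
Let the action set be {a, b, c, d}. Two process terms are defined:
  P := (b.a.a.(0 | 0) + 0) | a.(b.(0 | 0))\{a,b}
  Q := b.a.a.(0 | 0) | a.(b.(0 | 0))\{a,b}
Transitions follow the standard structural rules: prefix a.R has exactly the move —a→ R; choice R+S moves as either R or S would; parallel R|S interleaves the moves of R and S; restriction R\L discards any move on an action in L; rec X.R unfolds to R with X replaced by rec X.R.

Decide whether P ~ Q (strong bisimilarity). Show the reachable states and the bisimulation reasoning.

P's transition system — 8 states:
  m0 = (b.a.a.(0 | 0) + 0) | a.(b.(0 | 0))\{a,b} | =a=> m1, =b=> m2
  m1 = (b.a.a.(0 | 0) + 0) | (b.(0 | 0))\{a,b} | =b=> m3
  m2 = a.a.(0 | 0) | a.(b.(0 | 0))\{a,b} | =a=> m3, =a=> m4
  m3 = a.a.(0 | 0) | (b.(0 | 0))\{a,b} | =a=> m5
  m4 = a.(0 | 0) | a.(b.(0 | 0))\{a,b} | =a=> m5, =a=> m6
  m5 = a.(0 | 0) | (b.(0 | 0))\{a,b} | =a=> m7
  m6 = 0 | 0 | a.(b.(0 | 0))\{a,b} | =a=> m7
  m7 = 0 | 0 | (b.(0 | 0))\{a,b} | ·
Q's transition system — 8 states:
  n0 = b.a.a.(0 | 0) | a.(b.(0 | 0))\{a,b} | =a=> n1, =b=> n2
  n1 = b.a.a.(0 | 0) | (b.(0 | 0))\{a,b} | =b=> n3
  n2 = a.a.(0 | 0) | a.(b.(0 | 0))\{a,b} | =a=> n3, =a=> n4
  n3 = a.a.(0 | 0) | (b.(0 | 0))\{a,b} | =a=> n5
  n4 = a.(0 | 0) | a.(b.(0 | 0))\{a,b} | =a=> n5, =a=> n6
  n5 = a.(0 | 0) | (b.(0 | 0))\{a,b} | =a=> n7
  n6 = 0 | 0 | a.(b.(0 | 0))\{a,b} | =a=> n7
  n7 = 0 | 0 | (b.(0 | 0))\{a,b} | ·
Bisimilarity quotient blocks:
  B0 = {m0, n0}
  B1 = {m2, n2}
  B2 = {m3, m4, n3, n4}
  B3 = {m5, m6, n5, n6}
  B4 = {m7, n7}
  B5 = {m1, n1}
m0 ∈ B0, n0 ∈ B0 → same block

P ~ Q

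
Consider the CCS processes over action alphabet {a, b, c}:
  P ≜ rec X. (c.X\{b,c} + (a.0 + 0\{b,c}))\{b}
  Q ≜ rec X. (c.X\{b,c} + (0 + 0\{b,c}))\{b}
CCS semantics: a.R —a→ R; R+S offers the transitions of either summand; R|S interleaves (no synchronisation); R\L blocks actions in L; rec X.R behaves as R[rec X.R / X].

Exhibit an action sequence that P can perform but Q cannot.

Reachable graph of P (4 states):
  p0 = rec X. (c.X\{b,c} + (a.0 + 0\{b,c}))\{b} → =a=> p1, =c=> p2
  p1 = 0\{b} → deadlocked
  p2 = (rec X. (c.X\{b,c} + (a.0 + 0\{b,c}))\{b})\{b,c}\{b} → =a=> p3
  p3 = 0\{b}\{b,c}\{b} → deadlocked
Reachable graph of Q (2 states):
  q0 = rec X. (c.X\{b,c} + (0 + 0\{b,c}))\{b} → =c=> q1
  q1 = (rec X. (c.X\{b,c} + (0 + 0\{b,c}))\{b})\{b,c}\{b} → deadlocked
Trace ⟨a⟩ through P, begin at {p0}:
  step 1 (a): {p1}
  — P admits the full trace.
Trace ⟨a⟩ through Q, begin at {q0}:
  step 1 (a): ∅ (Q stuck)

a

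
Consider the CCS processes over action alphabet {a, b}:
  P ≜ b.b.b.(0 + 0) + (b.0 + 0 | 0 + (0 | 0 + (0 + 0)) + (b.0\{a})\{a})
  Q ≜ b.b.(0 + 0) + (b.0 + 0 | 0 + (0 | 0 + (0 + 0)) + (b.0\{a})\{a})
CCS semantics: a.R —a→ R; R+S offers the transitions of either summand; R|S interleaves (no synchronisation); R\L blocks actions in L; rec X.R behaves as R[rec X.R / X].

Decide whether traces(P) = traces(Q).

Reachable graph of P (6 states):
  s0 = b.b.b.(0 + 0) + (b.0 + 0 | 0 + (0 | 0 + (0 + 0)) + (b.0\{a})\{a}) → -b-> s1, -b-> s2, -b-> s3
  s1 = 0 → ∅
  s2 = 0\{a}\{a} → ∅
  s3 = b.b.(0 + 0) → -b-> s4
  s4 = b.(0 + 0) → -b-> s5
  s5 = 0 + 0 → ∅
Reachable graph of Q (5 states):
  t0 = b.b.(0 + 0) + (b.0 + 0 | 0 + (0 | 0 + (0 + 0)) + (b.0\{a})\{a}) → -b-> t1, -b-> t2, -b-> t3
  t1 = 0 → ∅
  t2 = 0\{a}\{a} → ∅
  t3 = b.(0 + 0) → -b-> t4
  t4 = 0 + 0 → ∅
Trace ⟨bbb⟩ through P, begin at {s0}:
  [1] b ⇒ {s1, s2, s3}
  [2] b ⇒ {s4}
  [3] b ⇒ {s5}
  P completes σ.
Trace ⟨bbb⟩ through Q, begin at {t0}:
  [1] b ⇒ {t1, t2, t3}
  [2] b ⇒ {t4}
  [3] b ⇒ no successor for Q

traces(P) ≠ traces(Q) — witness ⟨bbb⟩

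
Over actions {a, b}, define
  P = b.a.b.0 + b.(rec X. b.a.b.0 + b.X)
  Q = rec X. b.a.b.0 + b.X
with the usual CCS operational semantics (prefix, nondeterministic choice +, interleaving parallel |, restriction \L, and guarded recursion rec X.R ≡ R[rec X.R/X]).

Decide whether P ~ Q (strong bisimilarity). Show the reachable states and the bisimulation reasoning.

P ~ Q

P's transition system — 5 states:
  m0 = b.a.b.0 + b.(rec X. b.a.b.0 + b.X) :: =b=> m1, =b=> m2
  m1 = a.b.0 :: =a=> m3
  m2 = rec X. b.a.b.0 + b.X :: =b=> m1, =b=> m2
  m3 = b.0 :: =b=> m4
  m4 = 0 :: ∅
Q's transition system — 4 states:
  n0 = rec X. b.a.b.0 + b.X :: =b=> n0, =b=> n1
  n1 = a.b.0 :: =a=> n2
  n2 = b.0 :: =b=> n3
  n3 = 0 :: ∅
Coarsest stable partition (strong bisimilarity classes):
  B0 = {m0, m2, n0}
  B1 = {m1, n1}
  B2 = {m3, n2}
  B3 = {m4, n3}
m0 ∈ B0, n0 ∈ B0 → same block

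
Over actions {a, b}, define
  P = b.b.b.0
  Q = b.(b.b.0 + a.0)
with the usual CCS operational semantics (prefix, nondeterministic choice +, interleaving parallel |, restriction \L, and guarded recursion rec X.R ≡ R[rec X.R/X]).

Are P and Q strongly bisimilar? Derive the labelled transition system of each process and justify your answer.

P ≁ Q

LTS(P): 4 reachable states
  p0 = b.b.b.0 :: --b--▸ p1
  p1 = b.b.0 :: --b--▸ p2
  p2 = b.0 :: --b--▸ p3
  p3 = 0 :: (no moves)
LTS(Q): 4 reachable states
  q0 = b.(b.b.0 + a.0) :: --b--▸ q1
  q1 = b.b.0 + a.0 :: --a--▸ q2, --b--▸ q3
  q2 = 0 :: (no moves)
  q3 = b.0 :: --b--▸ q2
Partition-refinement fixed point:
  B0 = {p0}
  B1 = {p1}
  B2 = {p2, q3}
  B3 = {p3, q2}
  B4 = {q0}
  B5 = {q1}
p0 ∈ B0, q0 ∈ B4 → different blocks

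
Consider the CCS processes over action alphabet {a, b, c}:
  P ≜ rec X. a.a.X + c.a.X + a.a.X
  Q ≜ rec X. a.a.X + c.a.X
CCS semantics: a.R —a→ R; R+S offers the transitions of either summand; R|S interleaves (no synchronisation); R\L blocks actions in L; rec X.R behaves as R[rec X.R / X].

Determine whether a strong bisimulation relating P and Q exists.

P ~ Q

Reachable graph of P (2 states):
  m0 = rec X. a.a.X + c.a.X + a.a.X → --a--▸ m1, --c--▸ m1
  m1 = a.(rec X. a.a.X + c.a.X + a.a.X) → --a--▸ m0
Reachable graph of Q (2 states):
  n0 = rec X. a.a.X + c.a.X → --a--▸ n1, --c--▸ n1
  n1 = a.(rec X. a.a.X + c.a.X) → --a--▸ n0
Coarsest stable partition (strong bisimilarity classes):
  B0 = {m0, n0}
  B1 = {m1, n1}
m0 ∈ B0, n0 ∈ B0 → same block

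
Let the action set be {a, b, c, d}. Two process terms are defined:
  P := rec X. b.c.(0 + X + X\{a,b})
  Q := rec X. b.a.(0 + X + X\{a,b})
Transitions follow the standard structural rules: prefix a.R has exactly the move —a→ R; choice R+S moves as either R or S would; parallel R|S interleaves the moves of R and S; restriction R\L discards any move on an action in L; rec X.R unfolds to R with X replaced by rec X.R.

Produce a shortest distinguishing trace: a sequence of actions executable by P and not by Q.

bc

P's transition system — 3 states:
  s0 = rec X. b.c.(0 + X + X\{a,b}) | —b→ s1
  s1 = c.(0 + (rec X. b.c.(0 + X + X\{a,b})) + (rec X. b.c.(0 + X + X\{a,b}))\{a,b}) | —c→ s2
  s2 = 0 + (rec X. b.c.(0 + X + X\{a,b})) + (rec X. b.c.(0 + X + X\{a,b}))\{a,b} | —b→ s1
Q's transition system — 3 states:
  t0 = rec X. b.a.(0 + X + X\{a,b}) | —b→ t1
  t1 = a.(0 + (rec X. b.a.(0 + X + X\{a,b})) + (rec X. b.a.(0 + X + X\{a,b}))\{a,b}) | —a→ t2
  t2 = 0 + (rec X. b.a.(0 + X + X\{a,b})) + (rec X. b.a.(0 + X + X\{a,b}))\{a,b} | —b→ t1
Trace ⟨bc⟩ through P, begin at {s0}:
  [1] b ⇒ {s1}
  [2] c ⇒ {s2}
  — P admits the full trace.
Trace ⟨bc⟩ through Q, begin at {t0}:
  [1] b ⇒ {t1}
  [2] c ⇒ ∅ (Q stuck)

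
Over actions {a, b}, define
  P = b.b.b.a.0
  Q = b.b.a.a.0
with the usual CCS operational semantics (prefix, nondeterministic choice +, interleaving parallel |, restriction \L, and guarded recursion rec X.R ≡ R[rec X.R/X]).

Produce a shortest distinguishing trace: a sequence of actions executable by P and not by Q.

bbb

LTS(P): 5 reachable states
  p0 = b.b.b.a.0 ⊢ —b→ p1
  p1 = b.b.a.0 ⊢ —b→ p2
  p2 = b.a.0 ⊢ —b→ p3
  p3 = a.0 ⊢ —a→ p4
  p4 = 0 ⊢ ·
LTS(Q): 5 reachable states
  q0 = b.b.a.a.0 ⊢ —b→ q1
  q1 = b.a.a.0 ⊢ —b→ q2
  q2 = a.a.0 ⊢ —a→ q3
  q3 = a.0 ⊢ —a→ q4
  q4 = 0 ⊢ ·
Run σ = ⟨bbb⟩ on P: start {p0}
  after b @ step 1: {p1}
  after b @ step 2: {p2}
  after b @ step 3: {p3}
  ✓ P
Run σ = ⟨bbb⟩ on Q: start {q0}
  after b @ step 1: {q1}
  after b @ step 2: {q2}
  after b @ step 3: ∅ (Q stuck)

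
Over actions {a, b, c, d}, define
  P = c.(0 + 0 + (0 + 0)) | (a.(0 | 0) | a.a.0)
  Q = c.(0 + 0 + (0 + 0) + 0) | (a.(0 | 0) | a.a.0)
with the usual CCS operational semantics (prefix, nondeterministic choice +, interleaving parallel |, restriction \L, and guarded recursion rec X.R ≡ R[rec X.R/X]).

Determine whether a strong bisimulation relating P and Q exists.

YES

P's transition system — 12 states:
  p0 = c.(0 + 0 + (0 + 0)) | (a.(0 | 0) | a.a.0) ⊢ —a→ p1, —a→ p2, —c→ p3
  p1 = c.(0 + 0 + (0 + 0)) | (0 | 0 | a.a.0) ⊢ —a→ p4, —c→ p5
  p2 = c.(0 + 0 + (0 + 0)) | (a.(0 | 0) | a.0) ⊢ —a→ p4, —a→ p6, —c→ p7
  p3 = (0 + 0 + (0 + 0)) | (a.(0 | 0) | a.a.0) ⊢ —a→ p5, —a→ p7
  p4 = c.(0 + 0 + (0 + 0)) | (0 | 0 | a.0) ⊢ —a→ p8, —c→ p9
  p5 = (0 + 0 + (0 + 0)) | (0 | 0 | a.a.0) ⊢ —a→ p9
  p6 = c.(0 + 0 + (0 + 0)) | (a.(0 | 0) | 0) ⊢ —a→ p8, —c→ p10
  p7 = (0 + 0 + (0 + 0)) | (a.(0 | 0) | a.0) ⊢ —a→ p10, —a→ p9
  p8 = c.(0 + 0 + (0 + 0)) | (0 | 0 | 0) ⊢ —c→ p11
  p9 = (0 + 0 + (0 + 0)) | (0 | 0 | a.0) ⊢ —a→ p11
  p10 = (0 + 0 + (0 + 0)) | (a.(0 | 0) | 0) ⊢ —a→ p11
  p11 = (0 + 0 + (0 + 0)) | (0 | 0 | 0) ⊢ stopped
Q's transition system — 12 states:
  q0 = c.(0 + 0 + (0 + 0) + 0) | (a.(0 | 0) | a.a.0) ⊢ —a→ q1, —a→ q2, —c→ q3
  q1 = c.(0 + 0 + (0 + 0) + 0) | (0 | 0 | a.a.0) ⊢ —a→ q4, —c→ q5
  q2 = c.(0 + 0 + (0 + 0) + 0) | (a.(0 | 0) | a.0) ⊢ —a→ q4, —a→ q6, —c→ q7
  q3 = (0 + 0 + (0 + 0) + 0) | (a.(0 | 0) | a.a.0) ⊢ —a→ q5, —a→ q7
  q4 = c.(0 + 0 + (0 + 0) + 0) | (0 | 0 | a.0) ⊢ —a→ q8, —c→ q9
  q5 = (0 + 0 + (0 + 0) + 0) | (0 | 0 | a.a.0) ⊢ —a→ q9
  q6 = c.(0 + 0 + (0 + 0) + 0) | (a.(0 | 0) | 0) ⊢ —a→ q8, —c→ q10
  q7 = (0 + 0 + (0 + 0) + 0) | (a.(0 | 0) | a.0) ⊢ —a→ q10, —a→ q9
  q8 = c.(0 + 0 + (0 + 0) + 0) | (0 | 0 | 0) ⊢ —c→ q11
  q9 = (0 + 0 + (0 + 0) + 0) | (0 | 0 | a.0) ⊢ —a→ q11
  q10 = (0 + 0 + (0 + 0) + 0) | (a.(0 | 0) | 0) ⊢ —a→ q11
  q11 = (0 + 0 + (0 + 0) + 0) | (0 | 0 | 0) ⊢ stopped
Coarsest stable partition (strong bisimilarity classes):
  B0 = {p0, q0}
  B1 = {p1, p2, q1, q2}
  B2 = {p4, p6, q4, q6}
  B3 = {p10, p9, q10, q9}
  B4 = {p11, q11}
  B5 = {p8, q8}
  B6 = {p5, p7, q5, q7}
  B7 = {p3, q3}
p0 ∈ B0, q0 ∈ B0 → same block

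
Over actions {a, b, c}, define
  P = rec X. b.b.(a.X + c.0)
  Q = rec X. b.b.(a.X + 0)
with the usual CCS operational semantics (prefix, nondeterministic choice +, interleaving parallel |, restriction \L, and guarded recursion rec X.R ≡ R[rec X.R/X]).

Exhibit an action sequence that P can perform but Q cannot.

LTS(P): 4 reachable states
  m0 = rec X. b.b.(a.X + c.0) ⊢ ··b··> m1
  m1 = b.(a.(rec X. b.b.(a.X + c.0)) + c.0) ⊢ ··b··> m2
  m2 = a.(rec X. b.b.(a.X + c.0)) + c.0 ⊢ ··a··> m0, ··c··> m3
  m3 = 0 ⊢ deadlocked
LTS(Q): 3 reachable states
  n0 = rec X. b.b.(a.X + 0) ⊢ ··b··> n1
  n1 = b.(a.(rec X. b.b.(a.X + 0)) + 0) ⊢ ··b··> n2
  n2 = a.(rec X. b.b.(a.X + 0)) + 0 ⊢ ··a··> n0
Executing bbc from P (initial set {m0}):
  after b @ step 1: {m1}
  after b @ step 2: {m2}
  after c @ step 3: {m3}
  — P admits the full trace.
Executing bbc from Q (initial set {n0}):
  after b @ step 1: {n1}
  after b @ step 2: {n2}
  after c @ step 3: ∅  — Q cannot continue

bbc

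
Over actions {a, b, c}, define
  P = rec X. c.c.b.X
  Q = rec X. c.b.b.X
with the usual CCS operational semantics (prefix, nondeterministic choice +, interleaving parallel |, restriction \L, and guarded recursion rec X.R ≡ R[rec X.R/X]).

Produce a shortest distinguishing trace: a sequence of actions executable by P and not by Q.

cc

LTS(P): 3 reachable states
  m0 = rec X. c.c.b.X has moves —c→ m1
  m1 = c.b.(rec X. c.c.b.X) has moves —c→ m2
  m2 = b.(rec X. c.c.b.X) has moves —b→ m0
LTS(Q): 3 reachable states
  n0 = rec X. c.b.b.X has moves —c→ n1
  n1 = b.b.(rec X. c.b.b.X) has moves —b→ n2
  n2 = b.(rec X. c.b.b.X) has moves —b→ n0
Run σ = ⟨cc⟩ on P: start {m0}
  step 1 (c): {m1}
  step 2 (c): {m2}
  — P admits the full trace.
Run σ = ⟨cc⟩ on Q: start {n0}
  step 1 (c): {n1}
  step 2 (c): no successor for Q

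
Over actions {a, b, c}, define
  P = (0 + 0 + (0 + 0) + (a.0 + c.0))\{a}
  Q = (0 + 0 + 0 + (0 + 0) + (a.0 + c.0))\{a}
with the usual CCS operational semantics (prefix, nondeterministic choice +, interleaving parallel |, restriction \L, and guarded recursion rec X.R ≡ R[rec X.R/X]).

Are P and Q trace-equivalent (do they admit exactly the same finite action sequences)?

trace-equivalent

LTS(P): 2 reachable states
  m0 = (0 + 0 + (0 + 0) + (a.0 + c.0))\{a} ⊢ ··c··> m1
  m1 = 0\{a} ⊢ stopped
LTS(Q): 2 reachable states
  n0 = (0 + 0 + 0 + (0 + 0) + (a.0 + c.0))\{a} ⊢ ··c··> n1
  n1 = 0\{a} ⊢ stopped
Bisimilarity quotient blocks:
  B0 = {m0, n0}
  B1 = {m1, n1}
m0 ∈ B0, n0 ∈ B0 → same block
Bisimilar ⇒ trace-equivalent.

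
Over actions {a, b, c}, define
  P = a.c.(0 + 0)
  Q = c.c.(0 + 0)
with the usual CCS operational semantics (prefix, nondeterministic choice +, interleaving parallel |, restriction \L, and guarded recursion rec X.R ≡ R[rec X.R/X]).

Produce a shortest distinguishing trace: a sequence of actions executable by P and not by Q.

a

P's transition system — 3 states:
  p0 = a.c.(0 + 0) ⊢ —a→ p1
  p1 = c.(0 + 0) ⊢ —c→ p2
  p2 = 0 + 0 ⊢ stopped
Q's transition system — 3 states:
  q0 = c.c.(0 + 0) ⊢ —c→ q1
  q1 = c.(0 + 0) ⊢ —c→ q2
  q2 = 0 + 0 ⊢ stopped
Run σ = ⟨a⟩ on P: start {p0}
  [1] a ⇒ {p1}
  P completes σ.
Run σ = ⟨a⟩ on Q: start {q0}
  [1] a ⇒ no successor for Q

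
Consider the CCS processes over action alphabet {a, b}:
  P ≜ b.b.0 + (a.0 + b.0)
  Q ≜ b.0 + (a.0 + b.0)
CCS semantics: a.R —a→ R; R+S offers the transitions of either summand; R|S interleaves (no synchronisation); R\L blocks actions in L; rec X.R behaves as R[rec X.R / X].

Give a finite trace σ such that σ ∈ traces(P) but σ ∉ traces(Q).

P's transition system — 3 states:
  u0 = b.b.0 + (a.0 + b.0) :: —a→ u1, —b→ u1, —b→ u2
  u1 = 0 :: deadlocked
  u2 = b.0 :: —b→ u1
Q's transition system — 2 states:
  v0 = b.0 + (a.0 + b.0) :: —a→ v1, —b→ v1
  v1 = 0 :: deadlocked
Run σ = ⟨bb⟩ on P: start {u0}
  [1] b ⇒ {u1, u2}
  [2] b ⇒ {u1}
  P completes σ.
Run σ = ⟨bb⟩ on Q: start {v0}
  [1] b ⇒ {v1}
  [2] b ⇒ ∅ (Q stuck)

bb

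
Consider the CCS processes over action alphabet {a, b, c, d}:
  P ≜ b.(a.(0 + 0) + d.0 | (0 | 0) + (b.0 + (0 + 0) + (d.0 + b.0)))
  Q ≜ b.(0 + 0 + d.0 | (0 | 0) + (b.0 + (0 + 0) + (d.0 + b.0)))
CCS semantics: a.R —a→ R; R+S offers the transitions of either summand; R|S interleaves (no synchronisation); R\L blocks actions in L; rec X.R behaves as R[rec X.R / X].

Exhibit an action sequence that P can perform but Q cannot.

LTS(P): 5 reachable states
  p0 = b.(a.(0 + 0) + d.0 | (0 | 0) + (b.0 + (0 + 0) + (d.0 + b.0))) | --b--▸ p1
  p1 = a.(0 + 0) + d.0 | (0 | 0) + (b.0 + (0 + 0) + (d.0 + b.0)) | --a--▸ p2, --b--▸ p3, --d--▸ p3, --d--▸ p4
  p2 = 0 + 0 | stopped
  p3 = 0 | stopped
  p4 = 0 | (0 | 0) | stopped
LTS(Q): 4 reachable states
  q0 = b.(0 + 0 + d.0 | (0 | 0) + (b.0 + (0 + 0) + (d.0 + b.0))) | --b--▸ q1
  q1 = 0 + 0 + d.0 | (0 | 0) + (b.0 + (0 + 0) + (d.0 + b.0)) | --b--▸ q2, --d--▸ q2, --d--▸ q3
  q2 = 0 | stopped
  q3 = 0 | (0 | 0) | stopped
Trace ⟨ba⟩ through P, begin at {p0}:
  [1] b ⇒ {p1}
  [2] a ⇒ {p2}
  ✓ P
Trace ⟨ba⟩ through Q, begin at {q0}:
  [1] b ⇒ {q1}
  [2] a ⇒ no successor for Q

ba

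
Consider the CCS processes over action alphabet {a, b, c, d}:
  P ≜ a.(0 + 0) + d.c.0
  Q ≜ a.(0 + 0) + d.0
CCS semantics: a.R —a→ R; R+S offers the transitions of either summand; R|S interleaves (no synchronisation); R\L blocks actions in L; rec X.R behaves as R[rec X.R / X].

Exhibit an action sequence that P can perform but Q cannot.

dc

LTS(P): 4 reachable states
  s0 = a.(0 + 0) + d.c.0 | -a-> s1, -d-> s2
  s1 = 0 + 0 | deadlocked
  s2 = c.0 | -c-> s3
  s3 = 0 | deadlocked
LTS(Q): 3 reachable states
  t0 = a.(0 + 0) + d.0 | -a-> t1, -d-> t2
  t1 = 0 + 0 | deadlocked
  t2 = 0 | deadlocked
Trace ⟨dc⟩ through P, begin at {s0}:
  step 1 (d): {s2}
  step 2 (c): {s3}
  ✓ P
Trace ⟨dc⟩ through Q, begin at {t0}:
  step 1 (d): {t2}
  step 2 (c): ∅ (Q stuck)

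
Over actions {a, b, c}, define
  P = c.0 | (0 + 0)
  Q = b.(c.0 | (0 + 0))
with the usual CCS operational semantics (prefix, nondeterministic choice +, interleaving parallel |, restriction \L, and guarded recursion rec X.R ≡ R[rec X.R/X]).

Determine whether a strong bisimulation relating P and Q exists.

Reachable graph of P (2 states):
  u0 = c.0 | (0 + 0) ⊢ -c-> u1
  u1 = 0 | (0 + 0) ⊢ (no moves)
Reachable graph of Q (3 states):
  v0 = b.(c.0 | (0 + 0)) ⊢ -b-> v1
  v1 = c.0 | (0 + 0) ⊢ -c-> v2
  v2 = 0 | (0 + 0) ⊢ (no moves)
Bisimilarity quotient blocks:
  B0 = {u0, v1}
  B1 = {u1, v2}
  B2 = {v0}
u0 ∈ B0, v0 ∈ B2 → different blocks

P ≁ Q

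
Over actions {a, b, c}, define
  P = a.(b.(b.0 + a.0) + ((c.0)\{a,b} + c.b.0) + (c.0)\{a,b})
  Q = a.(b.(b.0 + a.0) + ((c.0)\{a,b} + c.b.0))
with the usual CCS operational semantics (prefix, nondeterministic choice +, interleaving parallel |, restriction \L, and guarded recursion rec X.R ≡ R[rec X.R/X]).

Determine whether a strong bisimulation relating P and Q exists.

YES

P's transition system — 6 states:
  m0 = a.(b.(b.0 + a.0) + ((c.0)\{a,b} + c.b.0) + (c.0)\{a,b}) → --a--▸ m1
  m1 = b.(b.0 + a.0) + ((c.0)\{a,b} + c.b.0) + (c.0)\{a,b} → --b--▸ m2, --c--▸ m3, --c--▸ m4
  m2 = b.0 + a.0 → --a--▸ m5, --b--▸ m5
  m3 = 0\{a,b} → stopped
  m4 = b.0 → --b--▸ m5
  m5 = 0 → stopped
Q's transition system — 6 states:
  n0 = a.(b.(b.0 + a.0) + ((c.0)\{a,b} + c.b.0)) → --a--▸ n1
  n1 = b.(b.0 + a.0) + ((c.0)\{a,b} + c.b.0) → --b--▸ n2, --c--▸ n3, --c--▸ n4
  n2 = b.0 + a.0 → --a--▸ n5, --b--▸ n5
  n3 = 0\{a,b} → stopped
  n4 = b.0 → --b--▸ n5
  n5 = 0 → stopped
Partition-refinement fixed point:
  B0 = {m0, n0}
  B1 = {m1, n1}
  B2 = {m3, m5, n3, n5}
  B3 = {m2, n2}
  B4 = {m4, n4}
m0 ∈ B0, n0 ∈ B0 → same block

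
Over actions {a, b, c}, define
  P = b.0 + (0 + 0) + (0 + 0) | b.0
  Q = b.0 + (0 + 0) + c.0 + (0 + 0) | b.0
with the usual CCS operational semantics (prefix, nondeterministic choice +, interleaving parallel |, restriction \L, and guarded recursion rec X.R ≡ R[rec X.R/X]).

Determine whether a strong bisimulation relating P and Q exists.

LTS(P): 3 reachable states
  m0 = b.0 + (0 + 0) + (0 + 0) | b.0 has moves =b=> m1, =b=> m2
  m1 = (0 + 0) | 0 has moves ∅
  m2 = 0 has moves ∅
LTS(Q): 3 reachable states
  n0 = b.0 + (0 + 0) + c.0 + (0 + 0) | b.0 has moves =b=> n1, =b=> n2, =c=> n2
  n1 = (0 + 0) | 0 has moves ∅
  n2 = 0 has moves ∅
Bisimilarity quotient blocks:
  B0 = {m0}
  B1 = {m1, m2, n1, n2}
  B2 = {n0}
m0 ∈ B0, n0 ∈ B2 → different blocks

P ≁ Q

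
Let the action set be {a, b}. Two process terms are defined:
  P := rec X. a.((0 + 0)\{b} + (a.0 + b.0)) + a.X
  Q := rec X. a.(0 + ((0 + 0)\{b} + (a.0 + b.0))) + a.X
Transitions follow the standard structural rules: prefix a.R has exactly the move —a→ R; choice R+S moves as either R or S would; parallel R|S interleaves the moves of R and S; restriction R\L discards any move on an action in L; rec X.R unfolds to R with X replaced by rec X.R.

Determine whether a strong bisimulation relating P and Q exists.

YES

Reachable graph of P (3 states):
  m0 = rec X. a.((0 + 0)\{b} + (a.0 + b.0)) + a.X has moves -a-> m0, -a-> m1
  m1 = (0 + 0)\{b} + (a.0 + b.0) has moves -a-> m2, -b-> m2
  m2 = 0 has moves deadlocked
Reachable graph of Q (3 states):
  n0 = rec X. a.(0 + ((0 + 0)\{b} + (a.0 + b.0))) + a.X has moves -a-> n0, -a-> n1
  n1 = 0 + ((0 + 0)\{b} + (a.0 + b.0)) has moves -a-> n2, -b-> n2
  n2 = 0 has moves deadlocked
Bisimilarity quotient blocks:
  B0 = {m0, n0}
  B1 = {m1, n1}
  B2 = {m2, n2}
m0 ∈ B0, n0 ∈ B0 → same block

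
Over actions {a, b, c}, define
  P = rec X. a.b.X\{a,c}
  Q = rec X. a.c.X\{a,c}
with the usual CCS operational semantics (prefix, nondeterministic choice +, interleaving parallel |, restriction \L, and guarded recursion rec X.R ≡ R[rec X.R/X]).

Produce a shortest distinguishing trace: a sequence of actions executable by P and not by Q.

LTS(P): 3 reachable states
  m0 = rec X. a.b.X\{a,c} :: —a→ m1
  m1 = b.(rec X. a.b.X\{a,c})\{a,c} :: —b→ m2
  m2 = (rec X. a.b.X\{a,c})\{a,c} :: deadlocked
LTS(Q): 3 reachable states
  n0 = rec X. a.c.X\{a,c} :: —a→ n1
  n1 = c.(rec X. a.c.X\{a,c})\{a,c} :: —c→ n2
  n2 = (rec X. a.c.X\{a,c})\{a,c} :: deadlocked
Executing ab from P (initial set {m0}):
  after a @ step 1: {m1}
  after b @ step 2: {m2}
  ✓ P
Executing ab from Q (initial set {n0}):
  after a @ step 1: {n1}
  after b @ step 2: ∅ (Q stuck)

ab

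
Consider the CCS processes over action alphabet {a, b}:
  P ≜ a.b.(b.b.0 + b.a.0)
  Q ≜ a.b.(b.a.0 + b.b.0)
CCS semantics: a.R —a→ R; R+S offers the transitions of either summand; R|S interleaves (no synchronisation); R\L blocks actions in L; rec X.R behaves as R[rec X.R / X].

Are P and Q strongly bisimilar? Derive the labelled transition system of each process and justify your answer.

P ~ Q

Reachable graph of P (6 states):
  s0 = a.b.(b.b.0 + b.a.0) has moves —a→ s1
  s1 = b.(b.b.0 + b.a.0) has moves —b→ s2
  s2 = b.b.0 + b.a.0 has moves —b→ s3, —b→ s4
  s3 = a.0 has moves —a→ s5
  s4 = b.0 has moves —b→ s5
  s5 = 0 has moves ·
Reachable graph of Q (6 states):
  t0 = a.b.(b.a.0 + b.b.0) has moves —a→ t1
  t1 = b.(b.a.0 + b.b.0) has moves —b→ t2
  t2 = b.a.0 + b.b.0 has moves —b→ t3, —b→ t4
  t3 = a.0 has moves —a→ t5
  t4 = b.0 has moves —b→ t5
  t5 = 0 has moves ·
Partition-refinement fixed point:
  B0 = {s0, t0}
  B1 = {s1, t1}
  B2 = {s2, t2}
  B3 = {s3, t3}
  B4 = {s5, t5}
  B5 = {s4, t4}
s0 ∈ B0, t0 ∈ B0 → same block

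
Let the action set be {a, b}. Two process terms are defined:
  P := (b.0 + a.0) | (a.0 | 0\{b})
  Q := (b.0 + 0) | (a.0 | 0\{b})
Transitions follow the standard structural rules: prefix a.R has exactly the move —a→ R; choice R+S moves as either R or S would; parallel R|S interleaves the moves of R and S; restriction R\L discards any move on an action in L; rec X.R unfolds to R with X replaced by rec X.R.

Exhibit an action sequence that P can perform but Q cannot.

LTS(P): 4 reachable states
  s0 = (b.0 + a.0) | (a.0 | 0\{b}) ⊢ ··a··> s1, ··a··> s2, ··b··> s2
  s1 = (b.0 + a.0) | (0 | 0\{b}) ⊢ ··a··> s3, ··b··> s3
  s2 = 0 | (a.0 | 0\{b}) ⊢ ··a··> s3
  s3 = 0 | (0 | 0\{b}) ⊢ (no moves)
LTS(Q): 4 reachable states
  t0 = (b.0 + 0) | (a.0 | 0\{b}) ⊢ ··a··> t1, ··b··> t2
  t1 = (b.0 + 0) | (0 | 0\{b}) ⊢ ··b··> t3
  t2 = 0 | (a.0 | 0\{b}) ⊢ ··a··> t3
  t3 = 0 | (0 | 0\{b}) ⊢ (no moves)
Trace ⟨aa⟩ through P, begin at {s0}:
  [1] a ⇒ {s1, s2}
  [2] a ⇒ {s3}
  P completes σ.
Trace ⟨aa⟩ through Q, begin at {t0}:
  [1] a ⇒ {t1}
  [2] a ⇒ no successor for Q

aa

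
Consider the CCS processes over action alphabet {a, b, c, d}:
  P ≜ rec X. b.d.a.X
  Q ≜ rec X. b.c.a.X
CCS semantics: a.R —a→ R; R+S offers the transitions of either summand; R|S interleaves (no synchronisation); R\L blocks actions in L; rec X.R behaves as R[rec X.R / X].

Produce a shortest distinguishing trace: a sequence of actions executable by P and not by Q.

bd

Reachable graph of P (3 states):
  p0 = rec X. b.d.a.X | =b=> p1
  p1 = d.a.(rec X. b.d.a.X) | =d=> p2
  p2 = a.(rec X. b.d.a.X) | =a=> p0
Reachable graph of Q (3 states):
  q0 = rec X. b.c.a.X | =b=> q1
  q1 = c.a.(rec X. b.c.a.X) | =c=> q2
  q2 = a.(rec X. b.c.a.X) | =a=> q0
Run σ = ⟨bd⟩ on P: start {p0}
  step 1 (b): {p1}
  step 2 (d): {p2}
  ✓ P
Run σ = ⟨bd⟩ on Q: start {q0}
  step 1 (b): {q1}
  step 2 (d): no successor for Q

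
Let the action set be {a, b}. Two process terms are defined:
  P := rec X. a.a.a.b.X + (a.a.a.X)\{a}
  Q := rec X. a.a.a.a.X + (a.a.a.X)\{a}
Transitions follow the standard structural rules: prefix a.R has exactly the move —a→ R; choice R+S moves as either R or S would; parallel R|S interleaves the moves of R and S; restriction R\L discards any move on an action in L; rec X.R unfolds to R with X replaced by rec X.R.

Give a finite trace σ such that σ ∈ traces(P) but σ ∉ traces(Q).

aaab

LTS(P): 4 reachable states
  p0 = rec X. a.a.a.b.X + (a.a.a.X)\{a} | --a--▸ p1
  p1 = a.a.b.(rec X. a.a.a.b.X + (a.a.a.X)\{a}) | --a--▸ p2
  p2 = a.b.(rec X. a.a.a.b.X + (a.a.a.X)\{a}) | --a--▸ p3
  p3 = b.(rec X. a.a.a.b.X + (a.a.a.X)\{a}) | --b--▸ p0
LTS(Q): 4 reachable states
  q0 = rec X. a.a.a.a.X + (a.a.a.X)\{a} | --a--▸ q1
  q1 = a.a.a.(rec X. a.a.a.a.X + (a.a.a.X)\{a}) | --a--▸ q2
  q2 = a.a.(rec X. a.a.a.a.X + (a.a.a.X)\{a}) | --a--▸ q3
  q3 = a.(rec X. a.a.a.a.X + (a.a.a.X)\{a}) | --a--▸ q0
Executing aaab from P (initial set {p0}):
  [1] a ⇒ {p1}
  [2] a ⇒ {p2}
  [3] a ⇒ {p3}
  [4] b ⇒ {p0}
  — P admits the full trace.
Executing aaab from Q (initial set {q0}):
  [1] a ⇒ {q1}
  [2] a ⇒ {q2}
  [3] a ⇒ {q3}
  [4] b ⇒ ∅ (Q stuck)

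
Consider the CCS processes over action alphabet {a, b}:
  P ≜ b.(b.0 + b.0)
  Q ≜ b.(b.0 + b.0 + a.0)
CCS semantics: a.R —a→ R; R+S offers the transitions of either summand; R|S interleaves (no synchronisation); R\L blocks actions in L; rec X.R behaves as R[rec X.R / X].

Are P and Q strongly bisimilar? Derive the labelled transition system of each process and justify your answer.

NO

P's transition system — 3 states:
  p0 = b.(b.0 + b.0) :: ··b··> p1
  p1 = b.0 + b.0 :: ··b··> p2
  p2 = 0 :: (no moves)
Q's transition system — 3 states:
  q0 = b.(b.0 + b.0 + a.0) :: ··b··> q1
  q1 = b.0 + b.0 + a.0 :: ··a··> q2, ··b··> q2
  q2 = 0 :: (no moves)
Bisimilarity quotient blocks:
  B0 = {p0}
  B1 = {p1}
  B2 = {p2, q2}
  B3 = {q0}
  B4 = {q1}
p0 ∈ B0, q0 ∈ B3 → different blocks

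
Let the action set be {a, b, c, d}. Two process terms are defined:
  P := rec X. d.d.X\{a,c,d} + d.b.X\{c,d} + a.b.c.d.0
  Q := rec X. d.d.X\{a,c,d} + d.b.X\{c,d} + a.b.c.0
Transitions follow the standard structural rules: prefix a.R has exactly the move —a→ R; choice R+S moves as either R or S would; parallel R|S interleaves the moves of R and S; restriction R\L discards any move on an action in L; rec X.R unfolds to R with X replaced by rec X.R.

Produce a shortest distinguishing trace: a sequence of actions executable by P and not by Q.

P's transition system — 11 states:
  p0 = rec X. d.d.X\{a,c,d} + d.b.X\{c,d} + a.b.c.d.0 has moves =a=> p1, =d=> p2, =d=> p3
  p1 = b.c.d.0 has moves =b=> p4
  p2 = b.(rec X. d.d.X\{a,c,d} + d.b.X\{c,d} + a.b.c.d.0)\{c,d} has moves =b=> p5
  p3 = d.(rec X. d.d.X\{a,c,d} + d.b.X\{c,d} + a.b.c.d.0)\{a,c,d} has moves =d=> p6
  p4 = c.d.0 has moves =c=> p7
  p5 = (rec X. d.d.X\{a,c,d} + d.b.X\{c,d} + a.b.c.d.0)\{c,d} has moves =a=> p8
  p6 = (rec X. d.d.X\{a,c,d} + d.b.X\{c,d} + a.b.c.d.0)\{a,c,d} has moves ·
  p7 = d.0 has moves =d=> p9
  p8 = (b.c.d.0)\{c,d} has moves =b=> p10
  p9 = 0 has moves ·
  p10 = (c.d.0)\{c,d} has moves ·
Q's transition system — 10 states:
  q0 = rec X. d.d.X\{a,c,d} + d.b.X\{c,d} + a.b.c.0 has moves =a=> q1, =d=> q2, =d=> q3
  q1 = b.c.0 has moves =b=> q4
  q2 = b.(rec X. d.d.X\{a,c,d} + d.b.X\{c,d} + a.b.c.0)\{c,d} has moves =b=> q5
  q3 = d.(rec X. d.d.X\{a,c,d} + d.b.X\{c,d} + a.b.c.0)\{a,c,d} has moves =d=> q6
  q4 = c.0 has moves =c=> q7
  q5 = (rec X. d.d.X\{a,c,d} + d.b.X\{c,d} + a.b.c.0)\{c,d} has moves =a=> q8
  q6 = (rec X. d.d.X\{a,c,d} + d.b.X\{c,d} + a.b.c.0)\{a,c,d} has moves ·
  q7 = 0 has moves ·
  q8 = (b.c.0)\{c,d} has moves =b=> q9
  q9 = (c.0)\{c,d} has moves ·
Run σ = ⟨abcd⟩ on P: start {p0}
  [1] a ⇒ {p1}
  [2] b ⇒ {p4}
  [3] c ⇒ {p7}
  [4] d ⇒ {p9}
  P completes σ.
Run σ = ⟨abcd⟩ on Q: start {q0}
  [1] a ⇒ {q1}
  [2] b ⇒ {q4}
  [3] c ⇒ {q7}
  [4] d ⇒ ∅ (Q stuck)

abcd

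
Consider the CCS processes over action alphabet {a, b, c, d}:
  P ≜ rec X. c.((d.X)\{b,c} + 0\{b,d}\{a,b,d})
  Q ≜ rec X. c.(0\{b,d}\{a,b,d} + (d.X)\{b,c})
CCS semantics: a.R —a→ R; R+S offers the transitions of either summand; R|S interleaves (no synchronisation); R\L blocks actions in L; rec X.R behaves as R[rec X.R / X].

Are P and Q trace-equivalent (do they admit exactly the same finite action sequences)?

P's transition system — 3 states:
  u0 = rec X. c.((d.X)\{b,c} + 0\{b,d}\{a,b,d}) :: ··c··> u1
  u1 = (d.(rec X. c.((d.X)\{b,c} + 0\{b,d}\{a,b,d})))\{b,c} + 0\{b,d}\{a,b,d} :: ··d··> u2
  u2 = (rec X. c.((d.X)\{b,c} + 0\{b,d}\{a,b,d}))\{b,c} :: ∅
Q's transition system — 3 states:
  v0 = rec X. c.(0\{b,d}\{a,b,d} + (d.X)\{b,c}) :: ··c··> v1
  v1 = 0\{b,d}\{a,b,d} + (d.(rec X. c.(0\{b,d}\{a,b,d} + (d.X)\{b,c})))\{b,c} :: ··d··> v2
  v2 = (rec X. c.(0\{b,d}\{a,b,d} + (d.X)\{b,c}))\{b,c} :: ∅
Coarsest stable partition (strong bisimilarity classes):
  B0 = {u0, v0}
  B1 = {u1, v1}
  B2 = {u2, v2}
u0 ∈ B0, v0 ∈ B0 → same block
Bisimilar ⇒ trace-equivalent.

traces(P) = traces(Q)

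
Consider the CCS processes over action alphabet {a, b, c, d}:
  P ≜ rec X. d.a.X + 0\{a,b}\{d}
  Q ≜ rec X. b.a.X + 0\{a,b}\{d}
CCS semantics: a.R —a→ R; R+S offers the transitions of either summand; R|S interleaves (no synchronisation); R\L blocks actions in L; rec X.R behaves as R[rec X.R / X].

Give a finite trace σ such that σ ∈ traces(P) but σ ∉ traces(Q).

d

LTS(P): 2 reachable states
  p0 = rec X. d.a.X + 0\{a,b}\{d} ⊢ ··d··> p1
  p1 = a.(rec X. d.a.X + 0\{a,b}\{d}) ⊢ ··a··> p0
LTS(Q): 2 reachable states
  q0 = rec X. b.a.X + 0\{a,b}\{d} ⊢ ··b··> q1
  q1 = a.(rec X. b.a.X + 0\{a,b}\{d}) ⊢ ··a··> q0
Run σ = ⟨d⟩ on P: start {p0}
  [1] d ⇒ {p1}
  — P admits the full trace.
Run σ = ⟨d⟩ on Q: start {q0}
  [1] d ⇒ ∅  — Q cannot continue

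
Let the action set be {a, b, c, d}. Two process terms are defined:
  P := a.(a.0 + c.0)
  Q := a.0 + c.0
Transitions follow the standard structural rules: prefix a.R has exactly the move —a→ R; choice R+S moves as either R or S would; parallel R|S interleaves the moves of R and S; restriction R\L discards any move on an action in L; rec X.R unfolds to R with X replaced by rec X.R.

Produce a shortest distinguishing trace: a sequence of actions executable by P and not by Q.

LTS(P): 3 reachable states
  p0 = a.(a.0 + c.0) | ··a··> p1
  p1 = a.0 + c.0 | ··a··> p2, ··c··> p2
  p2 = 0 | stopped
LTS(Q): 2 reachable states
  q0 = a.0 + c.0 | ··a··> q1, ··c··> q1
  q1 = 0 | stopped
Run σ = ⟨aa⟩ on P: start {p0}
  [1] a ⇒ {p1}
  [2] a ⇒ {p2}
  ✓ P
Run σ = ⟨aa⟩ on Q: start {q0}
  [1] a ⇒ {q1}
  [2] a ⇒ ∅ (Q stuck)

aa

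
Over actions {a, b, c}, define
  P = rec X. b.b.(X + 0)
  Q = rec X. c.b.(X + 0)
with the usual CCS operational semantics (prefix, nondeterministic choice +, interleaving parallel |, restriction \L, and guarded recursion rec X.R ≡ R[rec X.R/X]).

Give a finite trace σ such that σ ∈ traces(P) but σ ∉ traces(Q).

b

LTS(P): 3 reachable states
  p0 = rec X. b.b.(X + 0) :: —b→ p1
  p1 = b.((rec X. b.b.(X + 0)) + 0) :: —b→ p2
  p2 = (rec X. b.b.(X + 0)) + 0 :: —b→ p1
LTS(Q): 3 reachable states
  q0 = rec X. c.b.(X + 0) :: —c→ q1
  q1 = b.((rec X. c.b.(X + 0)) + 0) :: —b→ q2
  q2 = (rec X. c.b.(X + 0)) + 0 :: —c→ q1
Trace ⟨b⟩ through P, begin at {p0}:
  after b @ step 1: {p1}
  P completes σ.
Trace ⟨b⟩ through Q, begin at {q0}:
  after b @ step 1: ∅  — Q cannot continue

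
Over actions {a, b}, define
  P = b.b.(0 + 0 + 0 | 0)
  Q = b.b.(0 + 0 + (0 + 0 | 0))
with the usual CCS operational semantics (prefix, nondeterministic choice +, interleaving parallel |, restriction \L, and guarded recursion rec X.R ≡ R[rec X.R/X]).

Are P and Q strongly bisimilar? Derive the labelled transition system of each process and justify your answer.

bisimilar

LTS(P): 3 reachable states
  m0 = b.b.(0 + 0 + 0 | 0) ⊢ --b--▸ m1
  m1 = b.(0 + 0 + 0 | 0) ⊢ --b--▸ m2
  m2 = 0 + 0 + 0 | 0 ⊢ deadlocked
LTS(Q): 3 reachable states
  n0 = b.b.(0 + 0 + (0 + 0 | 0)) ⊢ --b--▸ n1
  n1 = b.(0 + 0 + (0 + 0 | 0)) ⊢ --b--▸ n2
  n2 = 0 + 0 + (0 + 0 | 0) ⊢ deadlocked
Bisimilarity quotient blocks:
  B0 = {m0, n0}
  B1 = {m1, n1}
  B2 = {m2, n2}
m0 ∈ B0, n0 ∈ B0 → same block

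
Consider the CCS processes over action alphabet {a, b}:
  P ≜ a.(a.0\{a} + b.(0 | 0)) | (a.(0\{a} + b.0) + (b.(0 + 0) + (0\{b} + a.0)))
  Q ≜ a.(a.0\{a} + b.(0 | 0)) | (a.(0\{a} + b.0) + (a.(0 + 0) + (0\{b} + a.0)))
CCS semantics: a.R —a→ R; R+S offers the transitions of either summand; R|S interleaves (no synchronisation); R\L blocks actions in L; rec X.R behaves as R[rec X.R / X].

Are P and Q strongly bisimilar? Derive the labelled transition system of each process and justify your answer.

P ≁ Q

Reachable graph of P (16 states):
  s0 = a.(a.0\{a} + b.(0 | 0)) | (a.(0\{a} + b.0) + (b.(0 + 0) + (0\{b} + a.0))) | --a--▸ s1, --a--▸ s2, --a--▸ s3, --b--▸ s4
  s1 = (a.0\{a} + b.(0 | 0)) | (a.(0\{a} + b.0) + (b.(0 + 0) + (0\{b} + a.0))) | --a--▸ s5, --a--▸ s6, --a--▸ s7, --b--▸ s8, --b--▸ s9
  s2 = a.(a.0\{a} + b.(0 | 0)) | (0\{a} + b.0) | --a--▸ s5, --b--▸ s3
  s3 = a.(a.0\{a} + b.(0 | 0)) | 0 | --a--▸ s6
  s4 = a.(a.0\{a} + b.(0 | 0)) | (0 + 0) | --a--▸ s8
  s5 = (a.0\{a} + b.(0 | 0)) | (0\{a} + b.0) | --a--▸ s10, --b--▸ s11, --b--▸ s6
  s6 = (a.0\{a} + b.(0 | 0)) | 0 | --a--▸ s12, --b--▸ s13
  s7 = 0\{a} | (a.(0\{a} + b.0) + (b.(0 + 0) + (0\{b} + a.0))) | --a--▸ s10, --a--▸ s12, --b--▸ s14
  s8 = (a.0\{a} + b.(0 | 0)) | (0 + 0) | --a--▸ s14, --b--▸ s15
  s9 = 0 | 0 | (a.(0\{a} + b.0) + (b.(0 + 0) + (0\{b} + a.0))) | --a--▸ s11, --a--▸ s13, --b--▸ s15
  s10 = 0\{a} | (0\{a} + b.0) | --b--▸ s12
  s11 = 0 | 0 | (0\{a} + b.0) | --b--▸ s13
  s12 = 0\{a} | 0 | ·
  s13 = 0 | 0 | 0 | ·
  s14 = 0\{a} | (0 + 0) | ·
  s15 = 0 | 0 | (0 + 0) | ·
Reachable graph of Q (16 states):
  t0 = a.(a.0\{a} + b.(0 | 0)) | (a.(0\{a} + b.0) + (a.(0 + 0) + (0\{b} + a.0))) | --a--▸ t1, --a--▸ t2, --a--▸ t3, --a--▸ t4
  t1 = (a.0\{a} + b.(0 | 0)) | (a.(0\{a} + b.0) + (a.(0 + 0) + (0\{b} + a.0))) | --a--▸ t5, --a--▸ t6, --a--▸ t7, --a--▸ t8, --b--▸ t9
  t2 = a.(a.0\{a} + b.(0 | 0)) | (0 + 0) | --a--▸ t5
  t3 = a.(a.0\{a} + b.(0 | 0)) | (0\{a} + b.0) | --a--▸ t6, --b--▸ t4
  t4 = a.(a.0\{a} + b.(0 | 0)) | 0 | --a--▸ t7
  t5 = (a.0\{a} + b.(0 | 0)) | (0 + 0) | --a--▸ t10, --b--▸ t11
  t6 = (a.0\{a} + b.(0 | 0)) | (0\{a} + b.0) | --a--▸ t12, --b--▸ t13, --b--▸ t7
  t7 = (a.0\{a} + b.(0 | 0)) | 0 | --a--▸ t14, --b--▸ t15
  t8 = 0\{a} | (a.(0\{a} + b.0) + (a.(0 + 0) + (0\{b} + a.0))) | --a--▸ t10, --a--▸ t12, --a--▸ t14
  t9 = 0 | 0 | (a.(0\{a} + b.0) + (a.(0 + 0) + (0\{b} + a.0))) | --a--▸ t11, --a--▸ t13, --a--▸ t15
  t10 = 0\{a} | (0 + 0) | ·
  t11 = 0 | 0 | (0 + 0) | ·
  t12 = 0\{a} | (0\{a} + b.0) | --b--▸ t14
  t13 = 0 | 0 | (0\{a} + b.0) | --b--▸ t15
  t14 = 0\{a} | 0 | ·
  t15 = 0 | 0 | 0 | ·
Coarsest stable partition (strong bisimilarity classes):
  B0 = {s0}
  B1 = {s1}
  B2 = {s6, s8, t5, t7}
  B3 = {s12, s13, s14, s15, t10, t11, t14, t15}
  B4 = {s7, s9}
  B5 = {s10, s11, t12, t13}
  B6 = {s5, t6}
  B7 = {s2, t3}
  B8 = {s3, s4, t2, t4}
  B9 = {t0}
  B10 = {t1}
  B11 = {t8, t9}
s0 ∈ B0, t0 ∈ B9 → different blocks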